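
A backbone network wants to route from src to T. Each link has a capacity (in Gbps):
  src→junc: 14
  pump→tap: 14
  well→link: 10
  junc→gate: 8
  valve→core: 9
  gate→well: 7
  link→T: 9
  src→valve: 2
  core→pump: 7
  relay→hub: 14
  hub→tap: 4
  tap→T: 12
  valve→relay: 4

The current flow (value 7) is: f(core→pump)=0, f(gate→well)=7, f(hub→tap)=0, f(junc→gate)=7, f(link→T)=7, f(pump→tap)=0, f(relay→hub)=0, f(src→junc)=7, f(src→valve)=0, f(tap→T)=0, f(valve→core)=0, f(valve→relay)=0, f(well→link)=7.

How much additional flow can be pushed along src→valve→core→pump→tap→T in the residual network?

2

Residual capacities along the path: src→valve: 2, valve→core: 9, core→pump: 7, pump→tap: 14, tap→T: 12.
Minimum is 2.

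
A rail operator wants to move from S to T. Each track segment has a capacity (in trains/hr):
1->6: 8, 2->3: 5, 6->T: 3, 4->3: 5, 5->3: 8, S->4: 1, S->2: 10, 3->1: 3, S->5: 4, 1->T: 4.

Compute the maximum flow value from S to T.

Augment S->4->3->1->T: bottleneck 1. Total 1.
Augment S->2->3->1->T: bottleneck 2. Total 3.
No augmenting path remains in the residual graph.

3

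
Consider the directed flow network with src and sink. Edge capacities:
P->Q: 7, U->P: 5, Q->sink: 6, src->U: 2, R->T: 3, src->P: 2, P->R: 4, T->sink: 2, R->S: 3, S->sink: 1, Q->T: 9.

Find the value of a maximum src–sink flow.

Augment src->P->Q->sink: bottleneck 2. Total 2.
Augment src->U->P->Q->sink: bottleneck 2. Total 4.
No augmenting path remains in the residual graph.

4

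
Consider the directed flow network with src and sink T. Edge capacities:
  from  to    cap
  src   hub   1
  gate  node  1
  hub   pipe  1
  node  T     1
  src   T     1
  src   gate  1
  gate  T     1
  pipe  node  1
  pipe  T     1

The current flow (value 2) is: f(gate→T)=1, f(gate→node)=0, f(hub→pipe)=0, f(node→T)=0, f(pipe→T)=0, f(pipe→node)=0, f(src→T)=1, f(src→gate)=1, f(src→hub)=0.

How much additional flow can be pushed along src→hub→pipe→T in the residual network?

1

Residual capacities along the path: src→hub: 1, hub→pipe: 1, pipe→T: 1.
Minimum is 1.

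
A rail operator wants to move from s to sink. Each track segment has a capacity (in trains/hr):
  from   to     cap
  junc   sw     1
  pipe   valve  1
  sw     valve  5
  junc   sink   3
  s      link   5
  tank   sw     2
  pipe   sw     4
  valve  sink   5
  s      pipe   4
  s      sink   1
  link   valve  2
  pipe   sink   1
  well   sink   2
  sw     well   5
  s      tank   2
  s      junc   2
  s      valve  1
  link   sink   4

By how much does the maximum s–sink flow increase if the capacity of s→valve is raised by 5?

Original max flow = 15.
Even with extra capacity on s→valve, another cut of capacity 15 remains binding.
New max flow = 15. Increase = 0.

0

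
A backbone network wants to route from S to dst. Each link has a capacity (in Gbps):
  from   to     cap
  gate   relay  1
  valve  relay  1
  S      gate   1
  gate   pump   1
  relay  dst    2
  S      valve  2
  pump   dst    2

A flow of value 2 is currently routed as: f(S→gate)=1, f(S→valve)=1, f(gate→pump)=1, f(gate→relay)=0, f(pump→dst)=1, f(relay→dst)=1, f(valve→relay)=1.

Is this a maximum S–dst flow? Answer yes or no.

Yes

Residual reachable from S: {S, valve}; dst is not reachable.
Saturated cut: S→gate, valve→relay with total capacity 2 = current flow value. Flow is maximum.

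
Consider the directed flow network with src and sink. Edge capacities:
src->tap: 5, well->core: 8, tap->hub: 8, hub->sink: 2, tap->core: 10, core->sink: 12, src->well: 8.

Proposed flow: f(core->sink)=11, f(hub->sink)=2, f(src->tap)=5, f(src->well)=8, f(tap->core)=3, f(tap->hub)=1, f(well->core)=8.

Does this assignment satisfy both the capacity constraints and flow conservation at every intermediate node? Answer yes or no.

No

Conservation fails at tap: inflow 5 ≠ outflow 4.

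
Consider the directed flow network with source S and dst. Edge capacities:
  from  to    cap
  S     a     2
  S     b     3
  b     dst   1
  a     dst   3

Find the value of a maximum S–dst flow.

Augment S->a->dst: bottleneck 2. Total 2.
Augment S->b->dst: bottleneck 1. Total 3.
No augmenting path remains in the residual graph.

3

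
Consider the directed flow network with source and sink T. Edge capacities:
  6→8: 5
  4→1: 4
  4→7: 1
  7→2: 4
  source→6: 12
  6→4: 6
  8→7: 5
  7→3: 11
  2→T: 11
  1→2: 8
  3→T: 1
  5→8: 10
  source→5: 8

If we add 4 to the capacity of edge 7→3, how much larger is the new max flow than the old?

0

Original max flow = 9.
Edge 7→3 does not cross the min cut (source side {3, 4, 5, 6, 7, 8, source}), so extra capacity there cannot help.
New max flow = 9. Increase = 0.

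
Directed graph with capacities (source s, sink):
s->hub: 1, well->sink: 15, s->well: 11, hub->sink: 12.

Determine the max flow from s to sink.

12

Augment s->hub->sink: bottleneck 1. Total 1.
Augment s->well->sink: bottleneck 11. Total 12.
No augmenting path remains in the residual graph.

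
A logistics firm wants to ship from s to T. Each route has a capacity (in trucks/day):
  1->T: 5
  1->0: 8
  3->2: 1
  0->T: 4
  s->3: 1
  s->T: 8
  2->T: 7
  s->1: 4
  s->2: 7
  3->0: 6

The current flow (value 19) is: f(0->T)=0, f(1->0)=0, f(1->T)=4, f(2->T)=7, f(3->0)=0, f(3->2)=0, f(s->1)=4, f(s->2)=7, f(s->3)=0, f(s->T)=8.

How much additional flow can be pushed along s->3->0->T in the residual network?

Residual capacities along the path: s->3: 1, 3->0: 6, 0->T: 4.
Minimum is 1.

1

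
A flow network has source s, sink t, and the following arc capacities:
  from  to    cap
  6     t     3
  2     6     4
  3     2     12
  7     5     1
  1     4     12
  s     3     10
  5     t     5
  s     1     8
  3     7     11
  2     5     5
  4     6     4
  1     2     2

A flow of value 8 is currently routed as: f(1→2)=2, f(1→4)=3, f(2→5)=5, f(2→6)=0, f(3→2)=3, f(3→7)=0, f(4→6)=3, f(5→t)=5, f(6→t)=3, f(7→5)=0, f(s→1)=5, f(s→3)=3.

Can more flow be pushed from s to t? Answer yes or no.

No

Residual reachable from s: {1, 2, 3, 4, 5, 6, 7, s}; t is not reachable.
Saturated cut: 6→t, 5→t with total capacity 8 = current flow value. Flow is maximum.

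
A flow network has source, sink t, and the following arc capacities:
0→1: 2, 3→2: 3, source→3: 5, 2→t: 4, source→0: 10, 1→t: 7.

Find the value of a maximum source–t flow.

5

Augment source→3→2→t: bottleneck 3. Total 3.
Augment source→0→1→t: bottleneck 2. Total 5.
No augmenting path remains in the residual graph.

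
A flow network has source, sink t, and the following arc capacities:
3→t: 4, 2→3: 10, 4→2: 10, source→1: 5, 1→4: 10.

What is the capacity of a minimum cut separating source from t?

4

Max flow = 4 (via 1 augmenting path).
In the residual at optimum, the set reachable from source is {1, 2, 3, 4, source}.
Cut edges: 3→t (cap 4). Sum = 4.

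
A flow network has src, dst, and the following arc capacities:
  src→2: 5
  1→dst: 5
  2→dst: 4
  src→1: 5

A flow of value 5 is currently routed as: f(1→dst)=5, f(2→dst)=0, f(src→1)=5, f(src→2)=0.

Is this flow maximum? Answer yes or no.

Residual path src→2→dst has bottleneck 4 > 0.
Pushing 4 along it raises the flow to 9, so the given flow is not maximum.

No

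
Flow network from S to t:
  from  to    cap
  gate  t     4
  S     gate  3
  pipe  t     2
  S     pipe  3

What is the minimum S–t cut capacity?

5

Max flow = 5 (via 2 augmenting paths).
In the residual at optimum, the set reachable from S is {S, pipe}.
Cut edges: S->gate (cap 3), pipe->t (cap 2). Sum = 5.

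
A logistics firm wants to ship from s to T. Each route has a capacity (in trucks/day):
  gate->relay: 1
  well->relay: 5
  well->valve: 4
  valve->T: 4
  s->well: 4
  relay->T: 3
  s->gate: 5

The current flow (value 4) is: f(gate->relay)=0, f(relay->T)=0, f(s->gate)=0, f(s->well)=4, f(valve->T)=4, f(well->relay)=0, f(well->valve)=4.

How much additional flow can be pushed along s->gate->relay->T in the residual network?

1

Residual capacities along the path: s->gate: 5, gate->relay: 1, relay->T: 3.
Minimum is 1.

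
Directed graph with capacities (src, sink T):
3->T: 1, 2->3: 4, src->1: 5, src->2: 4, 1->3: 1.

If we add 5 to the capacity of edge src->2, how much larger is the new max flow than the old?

0

Original max flow = 1.
Edge src->2 does not cross the min cut (source side {1, 2, 3, src}), so extra capacity there cannot help.
New max flow = 1. Increase = 0.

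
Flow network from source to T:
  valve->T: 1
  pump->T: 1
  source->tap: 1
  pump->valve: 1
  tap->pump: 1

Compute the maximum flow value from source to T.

Augment source->tap->pump->T: bottleneck 1. Total 1.
No augmenting path remains in the residual graph.

1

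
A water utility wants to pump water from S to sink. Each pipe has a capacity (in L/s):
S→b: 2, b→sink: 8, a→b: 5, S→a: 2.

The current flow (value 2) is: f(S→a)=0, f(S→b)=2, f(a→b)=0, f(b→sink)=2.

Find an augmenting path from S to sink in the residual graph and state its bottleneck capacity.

S→a→b→sink, bottleneck 2

Residual along S→a→b→sink: S→a: 2, a→b: 5, b→sink: 6.
Bottleneck = min = 2.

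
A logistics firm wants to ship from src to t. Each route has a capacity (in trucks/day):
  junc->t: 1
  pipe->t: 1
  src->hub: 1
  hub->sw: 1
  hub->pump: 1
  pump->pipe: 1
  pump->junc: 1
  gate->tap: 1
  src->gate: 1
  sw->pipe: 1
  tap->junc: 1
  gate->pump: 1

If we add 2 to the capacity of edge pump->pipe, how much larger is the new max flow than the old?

Original max flow = 2.
Edge pump->pipe does not cross the min cut (source side {src}), so extra capacity there cannot help.
New max flow = 2. Increase = 0.

0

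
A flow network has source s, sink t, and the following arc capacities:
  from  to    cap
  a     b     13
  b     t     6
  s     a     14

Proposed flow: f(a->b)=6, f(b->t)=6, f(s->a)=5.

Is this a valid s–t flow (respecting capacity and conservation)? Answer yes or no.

Conservation fails at a: inflow 5 ≠ outflow 6.

No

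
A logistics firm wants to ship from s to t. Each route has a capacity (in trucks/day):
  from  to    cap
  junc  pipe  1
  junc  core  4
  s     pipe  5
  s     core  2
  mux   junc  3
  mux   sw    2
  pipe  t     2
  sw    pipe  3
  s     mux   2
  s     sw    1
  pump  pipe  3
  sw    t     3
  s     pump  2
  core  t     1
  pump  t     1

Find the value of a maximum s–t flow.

Augment s->sw->t: bottleneck 1. Total 1.
Augment s->pump->t: bottleneck 1. Total 2.
Augment s->core->t: bottleneck 1. Total 3.
Augment s->pipe->t: bottleneck 2. Total 5.
Augment s->mux->sw->t: bottleneck 2. Total 7.
No augmenting path remains in the residual graph.

7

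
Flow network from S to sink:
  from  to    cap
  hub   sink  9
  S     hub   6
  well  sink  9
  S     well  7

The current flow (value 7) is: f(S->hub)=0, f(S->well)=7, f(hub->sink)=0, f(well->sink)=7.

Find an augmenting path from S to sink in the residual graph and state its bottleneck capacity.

Residual along S->hub->sink: S->hub: 6, hub->sink: 9.
Bottleneck = min = 6.

S->hub->sink, bottleneck 6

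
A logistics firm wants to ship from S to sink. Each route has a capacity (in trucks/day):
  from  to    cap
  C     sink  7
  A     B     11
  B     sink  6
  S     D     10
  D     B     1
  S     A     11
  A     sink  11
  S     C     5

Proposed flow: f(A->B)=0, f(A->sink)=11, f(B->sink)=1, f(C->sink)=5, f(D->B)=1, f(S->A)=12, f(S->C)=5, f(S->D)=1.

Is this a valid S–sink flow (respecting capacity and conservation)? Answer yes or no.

Capacity violated on S->A: flow 12 > capacity 11.

No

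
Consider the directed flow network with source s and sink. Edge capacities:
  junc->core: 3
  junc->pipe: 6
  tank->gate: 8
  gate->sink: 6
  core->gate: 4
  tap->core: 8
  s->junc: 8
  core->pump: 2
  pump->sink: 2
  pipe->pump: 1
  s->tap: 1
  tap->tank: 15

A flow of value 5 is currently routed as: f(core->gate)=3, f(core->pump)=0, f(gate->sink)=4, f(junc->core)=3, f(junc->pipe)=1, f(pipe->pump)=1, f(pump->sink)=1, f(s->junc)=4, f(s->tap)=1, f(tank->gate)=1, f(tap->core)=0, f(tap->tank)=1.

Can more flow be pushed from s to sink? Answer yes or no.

No

Residual reachable from s: {junc, pipe, s}; sink is not reachable.
Saturated cut: s->tap, junc->core, pipe->pump with total capacity 5 = current flow value. Flow is maximum.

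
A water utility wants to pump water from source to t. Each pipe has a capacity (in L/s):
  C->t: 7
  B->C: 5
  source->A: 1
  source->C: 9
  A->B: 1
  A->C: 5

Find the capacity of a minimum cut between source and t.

Max flow = 7 (via 1 augmenting path).
In the residual at optimum, the set reachable from source is {A, B, C, source}.
Cut edges: C->t (cap 7). Sum = 7.

7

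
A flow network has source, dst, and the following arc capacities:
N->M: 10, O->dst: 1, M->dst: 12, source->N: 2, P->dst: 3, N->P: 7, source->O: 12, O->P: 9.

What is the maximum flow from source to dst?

Augment source->O->dst: bottleneck 1. Total 1.
Augment source->N->P->dst: bottleneck 2. Total 3.
Augment source->O->P->dst: bottleneck 1. Total 4.
Augment source->O->P->N->M->dst: bottleneck 2. Total 6.
No augmenting path remains in the residual graph.

6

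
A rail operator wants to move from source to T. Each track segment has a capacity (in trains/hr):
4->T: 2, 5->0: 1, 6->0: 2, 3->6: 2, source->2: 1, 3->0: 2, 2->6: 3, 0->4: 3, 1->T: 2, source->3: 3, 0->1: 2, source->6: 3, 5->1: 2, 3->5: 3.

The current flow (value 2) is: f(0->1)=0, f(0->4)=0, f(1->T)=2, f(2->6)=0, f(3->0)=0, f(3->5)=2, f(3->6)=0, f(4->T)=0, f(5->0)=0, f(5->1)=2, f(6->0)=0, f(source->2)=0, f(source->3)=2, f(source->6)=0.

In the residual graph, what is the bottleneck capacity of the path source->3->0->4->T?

1

Residual capacities along the path: source->3: 1, 3->0: 2, 0->4: 3, 4->T: 2.
Minimum is 1.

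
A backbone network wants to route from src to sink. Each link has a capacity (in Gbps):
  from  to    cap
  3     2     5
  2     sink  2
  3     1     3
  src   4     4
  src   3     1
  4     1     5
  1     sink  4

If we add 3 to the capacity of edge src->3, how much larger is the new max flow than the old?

Original max flow = 5.
After raising cap(src->3), augmenting paths through that edge carry 1 more unit.
New max flow = 6. Increase = 1.

1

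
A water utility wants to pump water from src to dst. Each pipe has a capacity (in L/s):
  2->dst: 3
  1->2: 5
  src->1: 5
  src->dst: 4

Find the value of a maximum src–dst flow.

7

Augment src->dst: bottleneck 4. Total 4.
Augment src->1->2->dst: bottleneck 3. Total 7.
No augmenting path remains in the residual graph.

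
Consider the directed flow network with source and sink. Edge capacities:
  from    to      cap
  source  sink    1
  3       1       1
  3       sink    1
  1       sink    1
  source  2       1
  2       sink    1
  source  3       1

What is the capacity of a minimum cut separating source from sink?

3

Max flow = 3 (via 3 augmenting paths).
In the residual at optimum, the set reachable from source is {source}.
Cut edges: source->3 (cap 1), source->2 (cap 1), source->sink (cap 1). Sum = 3.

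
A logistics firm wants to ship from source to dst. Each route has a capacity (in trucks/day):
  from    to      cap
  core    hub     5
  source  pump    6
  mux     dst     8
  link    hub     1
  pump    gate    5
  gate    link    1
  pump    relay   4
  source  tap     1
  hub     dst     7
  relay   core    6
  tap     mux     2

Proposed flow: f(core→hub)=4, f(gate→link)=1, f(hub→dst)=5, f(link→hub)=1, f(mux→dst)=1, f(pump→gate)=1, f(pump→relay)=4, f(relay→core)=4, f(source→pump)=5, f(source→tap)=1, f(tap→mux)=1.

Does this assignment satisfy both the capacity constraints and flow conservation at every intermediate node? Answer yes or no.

Every edge has 0 ≤ f(e) ≤ cap(e).
At each intermediate node, inflow equals outflow.

Yes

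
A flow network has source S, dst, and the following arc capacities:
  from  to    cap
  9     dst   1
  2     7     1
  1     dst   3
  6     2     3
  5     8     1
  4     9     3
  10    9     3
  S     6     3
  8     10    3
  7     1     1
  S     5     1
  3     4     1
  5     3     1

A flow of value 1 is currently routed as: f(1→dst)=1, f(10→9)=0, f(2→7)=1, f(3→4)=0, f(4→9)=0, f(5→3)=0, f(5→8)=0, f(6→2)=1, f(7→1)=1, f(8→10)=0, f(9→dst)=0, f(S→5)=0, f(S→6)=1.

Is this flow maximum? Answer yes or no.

Residual path S→5→8→10→9→dst has bottleneck 1 > 0.
Pushing 1 along it raises the flow to 2, so the given flow is not maximum.

No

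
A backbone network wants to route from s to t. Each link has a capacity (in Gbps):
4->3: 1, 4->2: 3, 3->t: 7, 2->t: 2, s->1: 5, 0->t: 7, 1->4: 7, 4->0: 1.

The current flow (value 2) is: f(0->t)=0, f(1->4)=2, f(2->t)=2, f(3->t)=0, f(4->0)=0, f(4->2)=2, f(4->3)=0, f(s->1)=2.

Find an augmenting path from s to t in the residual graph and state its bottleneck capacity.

s->1->4->3->t, bottleneck 1

Residual along s->1->4->3->t: s->1: 3, 1->4: 5, 4->3: 1, 3->t: 7.
Bottleneck = min = 1.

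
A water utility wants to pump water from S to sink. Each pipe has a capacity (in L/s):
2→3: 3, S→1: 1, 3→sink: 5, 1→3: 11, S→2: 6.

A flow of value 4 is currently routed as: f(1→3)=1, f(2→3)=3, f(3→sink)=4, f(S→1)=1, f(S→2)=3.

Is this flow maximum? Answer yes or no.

Residual reachable from S: {2, S}; sink is not reachable.
Saturated cut: S→1, 2→3 with total capacity 4 = current flow value. Flow is maximum.

Yes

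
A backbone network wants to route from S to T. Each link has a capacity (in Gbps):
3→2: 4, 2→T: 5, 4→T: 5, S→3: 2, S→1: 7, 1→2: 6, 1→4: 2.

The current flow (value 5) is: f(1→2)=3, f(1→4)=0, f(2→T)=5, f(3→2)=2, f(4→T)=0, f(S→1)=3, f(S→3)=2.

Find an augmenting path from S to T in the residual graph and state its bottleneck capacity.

S→1→4→T, bottleneck 2

Residual along S→1→4→T: S→1: 4, 1→4: 2, 4→T: 5.
Bottleneck = min = 2.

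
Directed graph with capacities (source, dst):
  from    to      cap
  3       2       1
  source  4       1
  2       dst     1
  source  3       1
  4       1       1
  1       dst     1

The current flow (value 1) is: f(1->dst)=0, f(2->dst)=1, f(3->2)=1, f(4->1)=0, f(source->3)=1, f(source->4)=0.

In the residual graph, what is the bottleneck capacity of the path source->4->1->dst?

1

Residual capacities along the path: source->4: 1, 4->1: 1, 1->dst: 1.
Minimum is 1.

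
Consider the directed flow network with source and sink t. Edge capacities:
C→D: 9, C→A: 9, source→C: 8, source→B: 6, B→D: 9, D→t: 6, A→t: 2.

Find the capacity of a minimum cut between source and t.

8

Max flow = 8 (via 2 augmenting paths).
In the residual at optimum, the set reachable from source is {A, B, C, D, source}.
Cut edges: A→t (cap 2), D→t (cap 6). Sum = 8.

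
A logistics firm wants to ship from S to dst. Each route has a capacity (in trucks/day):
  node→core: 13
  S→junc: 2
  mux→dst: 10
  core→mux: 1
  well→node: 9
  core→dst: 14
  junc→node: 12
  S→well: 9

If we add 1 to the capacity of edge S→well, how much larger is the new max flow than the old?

Original max flow = 11.
Even with extra capacity on S→well, another cut of capacity 11 remains binding.
New max flow = 11. Increase = 0.

0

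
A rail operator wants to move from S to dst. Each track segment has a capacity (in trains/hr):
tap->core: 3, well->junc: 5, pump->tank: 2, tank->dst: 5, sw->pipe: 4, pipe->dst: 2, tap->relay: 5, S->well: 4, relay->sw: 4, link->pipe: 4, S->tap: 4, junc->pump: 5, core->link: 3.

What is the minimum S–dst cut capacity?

Max flow = 4 (via 2 augmenting paths).
In the residual at optimum, the set reachable from S is {S, core, junc, link, pipe, pump, relay, sw, tap, well}.
Cut edges: pump->tank (cap 2), pipe->dst (cap 2). Sum = 4.

4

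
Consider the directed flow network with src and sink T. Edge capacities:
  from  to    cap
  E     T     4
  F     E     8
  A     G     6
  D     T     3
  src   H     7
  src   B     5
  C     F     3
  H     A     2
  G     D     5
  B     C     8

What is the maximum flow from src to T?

Augment src->H->A->G->D->T: bottleneck 2. Total 2.
Augment src->B->C->F->E->T: bottleneck 3. Total 5.
No augmenting path remains in the residual graph.

5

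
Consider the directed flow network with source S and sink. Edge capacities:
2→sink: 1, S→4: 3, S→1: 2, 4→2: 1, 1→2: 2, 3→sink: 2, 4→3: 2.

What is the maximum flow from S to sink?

Augment S→1→2→sink: bottleneck 1. Total 1.
Augment S→4→3→sink: bottleneck 2. Total 3.
No augmenting path remains in the residual graph.

3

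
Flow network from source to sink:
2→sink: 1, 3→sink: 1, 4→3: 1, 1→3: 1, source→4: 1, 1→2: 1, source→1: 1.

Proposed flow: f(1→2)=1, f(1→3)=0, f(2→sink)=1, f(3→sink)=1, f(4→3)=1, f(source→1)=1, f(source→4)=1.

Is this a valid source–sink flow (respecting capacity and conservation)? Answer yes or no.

Every edge has 0 ≤ f(e) ≤ cap(e).
At each intermediate node, inflow equals outflow.

Yes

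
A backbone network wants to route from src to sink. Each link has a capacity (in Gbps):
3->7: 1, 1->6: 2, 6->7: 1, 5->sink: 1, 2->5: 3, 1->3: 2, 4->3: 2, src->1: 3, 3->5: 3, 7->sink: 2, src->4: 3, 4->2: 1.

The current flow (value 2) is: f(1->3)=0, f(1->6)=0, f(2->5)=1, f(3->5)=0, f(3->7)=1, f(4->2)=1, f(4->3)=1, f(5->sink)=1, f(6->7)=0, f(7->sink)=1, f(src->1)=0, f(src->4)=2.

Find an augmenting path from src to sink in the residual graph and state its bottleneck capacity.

src->1->6->7->sink, bottleneck 1

Residual along src->1->6->7->sink: src->1: 3, 1->6: 2, 6->7: 1, 7->sink: 1.
Bottleneck = min = 1.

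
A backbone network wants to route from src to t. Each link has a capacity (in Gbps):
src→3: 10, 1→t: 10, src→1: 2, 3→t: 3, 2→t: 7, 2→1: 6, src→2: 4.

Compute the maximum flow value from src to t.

Augment src→2→t: bottleneck 4. Total 4.
Augment src→1→t: bottleneck 2. Total 6.
Augment src→3→t: bottleneck 3. Total 9.
No augmenting path remains in the residual graph.

9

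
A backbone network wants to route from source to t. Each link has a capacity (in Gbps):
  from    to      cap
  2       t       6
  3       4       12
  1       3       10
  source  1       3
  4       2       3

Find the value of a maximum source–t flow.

Augment source->1->3->4->2->t: bottleneck 3. Total 3.
No augmenting path remains in the residual graph.

3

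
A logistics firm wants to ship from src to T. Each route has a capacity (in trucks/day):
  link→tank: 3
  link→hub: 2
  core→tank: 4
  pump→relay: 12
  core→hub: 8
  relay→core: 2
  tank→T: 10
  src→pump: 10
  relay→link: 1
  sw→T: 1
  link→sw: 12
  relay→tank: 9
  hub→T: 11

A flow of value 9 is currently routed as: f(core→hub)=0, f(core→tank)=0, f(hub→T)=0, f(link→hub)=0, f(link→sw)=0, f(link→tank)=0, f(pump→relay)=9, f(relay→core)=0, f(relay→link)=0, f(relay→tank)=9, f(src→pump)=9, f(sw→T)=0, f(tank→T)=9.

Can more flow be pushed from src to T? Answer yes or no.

Yes

Residual path src→pump→relay→core→tank→T has bottleneck 1 > 0.
Pushing 1 along it raises the flow to 10, so the given flow is not maximum.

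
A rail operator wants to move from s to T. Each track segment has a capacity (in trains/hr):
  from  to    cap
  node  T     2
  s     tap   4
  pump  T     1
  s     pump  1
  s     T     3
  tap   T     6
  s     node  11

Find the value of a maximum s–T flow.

10

Augment s->T: bottleneck 3. Total 3.
Augment s->tap->T: bottleneck 4. Total 7.
Augment s->pump->T: bottleneck 1. Total 8.
Augment s->node->T: bottleneck 2. Total 10.
No augmenting path remains in the residual graph.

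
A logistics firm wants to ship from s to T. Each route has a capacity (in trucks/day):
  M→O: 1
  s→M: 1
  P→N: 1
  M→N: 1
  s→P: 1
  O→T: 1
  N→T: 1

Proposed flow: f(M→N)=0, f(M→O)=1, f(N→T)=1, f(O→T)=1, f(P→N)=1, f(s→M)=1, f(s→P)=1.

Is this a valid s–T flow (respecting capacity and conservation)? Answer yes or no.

Every edge has 0 ≤ f(e) ≤ cap(e).
At each intermediate node, inflow equals outflow.

Yes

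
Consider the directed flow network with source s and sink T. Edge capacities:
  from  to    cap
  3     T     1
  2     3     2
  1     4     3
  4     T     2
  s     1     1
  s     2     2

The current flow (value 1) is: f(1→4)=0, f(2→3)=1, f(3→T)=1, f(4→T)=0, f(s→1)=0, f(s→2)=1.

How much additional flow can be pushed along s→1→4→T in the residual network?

Residual capacities along the path: s→1: 1, 1→4: 3, 4→T: 2.
Minimum is 1.

1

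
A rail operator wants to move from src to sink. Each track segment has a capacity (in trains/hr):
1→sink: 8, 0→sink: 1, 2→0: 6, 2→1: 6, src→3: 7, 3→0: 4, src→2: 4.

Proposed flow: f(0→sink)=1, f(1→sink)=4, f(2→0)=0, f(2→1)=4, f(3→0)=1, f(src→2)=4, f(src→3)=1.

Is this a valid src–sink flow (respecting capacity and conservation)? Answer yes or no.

Every edge has 0 ≤ f(e) ≤ cap(e).
At each intermediate node, inflow equals outflow.

Yes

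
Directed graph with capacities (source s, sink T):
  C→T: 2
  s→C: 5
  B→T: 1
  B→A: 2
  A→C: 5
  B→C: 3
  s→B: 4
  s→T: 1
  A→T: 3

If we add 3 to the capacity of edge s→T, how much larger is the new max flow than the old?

3

Original max flow = 6.
After raising cap(s→T), augmenting paths through that edge carry 3 more units.
New max flow = 9. Increase = 3.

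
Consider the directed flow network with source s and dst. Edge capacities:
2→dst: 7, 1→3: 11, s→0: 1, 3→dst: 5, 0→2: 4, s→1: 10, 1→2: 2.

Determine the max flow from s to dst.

8

Augment s→0→2→dst: bottleneck 1. Total 1.
Augment s→1→2→dst: bottleneck 2. Total 3.
Augment s→1→3→dst: bottleneck 5. Total 8.
No augmenting path remains in the residual graph.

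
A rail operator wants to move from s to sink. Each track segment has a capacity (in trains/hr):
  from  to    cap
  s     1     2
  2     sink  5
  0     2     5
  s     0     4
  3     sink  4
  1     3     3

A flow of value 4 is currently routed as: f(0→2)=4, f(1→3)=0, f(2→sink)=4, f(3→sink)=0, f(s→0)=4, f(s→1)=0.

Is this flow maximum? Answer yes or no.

Residual path s→1→3→sink has bottleneck 2 > 0.
Pushing 2 along it raises the flow to 6, so the given flow is not maximum.

No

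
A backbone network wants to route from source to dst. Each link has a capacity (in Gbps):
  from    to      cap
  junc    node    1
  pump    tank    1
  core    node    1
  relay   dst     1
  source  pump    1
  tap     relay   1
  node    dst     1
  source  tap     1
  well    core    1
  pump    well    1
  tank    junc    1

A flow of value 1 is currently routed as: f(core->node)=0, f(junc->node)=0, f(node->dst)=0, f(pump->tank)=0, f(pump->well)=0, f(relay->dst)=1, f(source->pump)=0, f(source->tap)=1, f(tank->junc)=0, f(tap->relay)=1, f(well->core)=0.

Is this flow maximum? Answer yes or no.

Residual path source->pump->tank->junc->node->dst has bottleneck 1 > 0.
Pushing 1 along it raises the flow to 2, so the given flow is not maximum.

No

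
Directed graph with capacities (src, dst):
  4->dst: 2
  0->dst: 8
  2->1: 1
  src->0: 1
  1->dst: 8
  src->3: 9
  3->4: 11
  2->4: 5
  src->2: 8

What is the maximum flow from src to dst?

4

Augment src->0->dst: bottleneck 1. Total 1.
Augment src->2->1->dst: bottleneck 1. Total 2.
Augment src->2->4->dst: bottleneck 2. Total 4.
No augmenting path remains in the residual graph.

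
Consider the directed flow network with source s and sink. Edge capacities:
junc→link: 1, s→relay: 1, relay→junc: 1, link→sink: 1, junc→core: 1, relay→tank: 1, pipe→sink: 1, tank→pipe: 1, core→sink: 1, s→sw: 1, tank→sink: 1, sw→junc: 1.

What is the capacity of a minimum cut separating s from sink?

2

Max flow = 2 (via 2 augmenting paths).
In the residual at optimum, the set reachable from s is {s}.
Cut edges: s→sw (cap 1), s→relay (cap 1). Sum = 2.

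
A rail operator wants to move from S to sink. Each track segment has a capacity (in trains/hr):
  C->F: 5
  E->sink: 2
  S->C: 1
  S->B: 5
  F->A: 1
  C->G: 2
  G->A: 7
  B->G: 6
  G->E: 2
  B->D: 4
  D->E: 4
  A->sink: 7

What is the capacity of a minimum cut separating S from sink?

6

Max flow = 6 (via 3 augmenting paths).
In the residual at optimum, the set reachable from S is {S}.
Cut edges: S->B (cap 5), S->C (cap 1). Sum = 6.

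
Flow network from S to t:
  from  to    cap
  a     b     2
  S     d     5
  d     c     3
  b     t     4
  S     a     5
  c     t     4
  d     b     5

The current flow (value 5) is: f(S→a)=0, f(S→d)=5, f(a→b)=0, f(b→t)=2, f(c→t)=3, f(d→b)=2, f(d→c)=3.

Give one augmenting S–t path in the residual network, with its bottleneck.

Residual along S→a→b→t: S→a: 5, a→b: 2, b→t: 2.
Bottleneck = min = 2.

S→a→b→t, bottleneck 2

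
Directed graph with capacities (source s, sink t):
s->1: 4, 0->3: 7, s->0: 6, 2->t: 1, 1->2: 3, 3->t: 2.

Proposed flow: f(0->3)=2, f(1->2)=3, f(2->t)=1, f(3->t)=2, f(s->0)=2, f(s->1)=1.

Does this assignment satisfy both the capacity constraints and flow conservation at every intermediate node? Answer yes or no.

Conservation fails at 1: inflow 1 ≠ outflow 3.

No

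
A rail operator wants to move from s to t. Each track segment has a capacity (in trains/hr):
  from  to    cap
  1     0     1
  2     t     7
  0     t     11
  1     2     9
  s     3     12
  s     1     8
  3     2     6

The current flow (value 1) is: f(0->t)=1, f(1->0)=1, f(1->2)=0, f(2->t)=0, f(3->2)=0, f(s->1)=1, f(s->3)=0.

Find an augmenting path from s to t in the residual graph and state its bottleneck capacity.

s->1->2->t, bottleneck 7

Residual along s->1->2->t: s->1: 7, 1->2: 9, 2->t: 7.
Bottleneck = min = 7.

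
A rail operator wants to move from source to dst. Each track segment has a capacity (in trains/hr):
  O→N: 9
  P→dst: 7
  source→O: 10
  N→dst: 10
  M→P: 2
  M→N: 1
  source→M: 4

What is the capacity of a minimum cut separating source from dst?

Max flow = 12 (via 3 augmenting paths).
In the residual at optimum, the set reachable from source is {M, O, source}.
Cut edges: O→N (cap 9), M→N (cap 1), M→P (cap 2). Sum = 12.

12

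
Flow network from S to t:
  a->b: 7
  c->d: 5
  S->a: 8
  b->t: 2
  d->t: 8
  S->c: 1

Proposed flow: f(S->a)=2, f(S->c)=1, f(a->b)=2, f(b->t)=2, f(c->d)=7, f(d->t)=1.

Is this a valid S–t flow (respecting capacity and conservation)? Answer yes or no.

Capacity violated on c->d: flow 7 > capacity 5.

No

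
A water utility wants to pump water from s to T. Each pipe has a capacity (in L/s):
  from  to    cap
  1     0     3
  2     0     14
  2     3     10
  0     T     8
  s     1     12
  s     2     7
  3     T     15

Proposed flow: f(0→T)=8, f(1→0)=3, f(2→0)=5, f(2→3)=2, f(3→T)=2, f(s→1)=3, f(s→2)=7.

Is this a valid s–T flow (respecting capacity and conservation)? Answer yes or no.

Yes

Every edge has 0 ≤ f(e) ≤ cap(e).
At each intermediate node, inflow equals outflow.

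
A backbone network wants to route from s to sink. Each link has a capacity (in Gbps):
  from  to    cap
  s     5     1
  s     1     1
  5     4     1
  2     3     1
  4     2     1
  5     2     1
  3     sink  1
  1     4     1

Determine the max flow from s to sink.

Augment s→5→2→3→sink: bottleneck 1. Total 1.
No augmenting path remains in the residual graph.

1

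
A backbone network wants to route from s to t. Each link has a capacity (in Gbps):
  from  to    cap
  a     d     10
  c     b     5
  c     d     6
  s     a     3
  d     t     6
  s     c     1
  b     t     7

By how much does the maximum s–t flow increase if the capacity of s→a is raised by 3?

3

Original max flow = 4.
After raising cap(s→a), augmenting paths through that edge carry 3 more units.
New max flow = 7. Increase = 3.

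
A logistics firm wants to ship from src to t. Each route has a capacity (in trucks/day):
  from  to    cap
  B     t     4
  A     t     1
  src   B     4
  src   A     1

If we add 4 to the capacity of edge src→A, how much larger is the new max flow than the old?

0

Original max flow = 5.
Even with extra capacity on src→A, another cut of capacity 5 remains binding.
New max flow = 5. Increase = 0.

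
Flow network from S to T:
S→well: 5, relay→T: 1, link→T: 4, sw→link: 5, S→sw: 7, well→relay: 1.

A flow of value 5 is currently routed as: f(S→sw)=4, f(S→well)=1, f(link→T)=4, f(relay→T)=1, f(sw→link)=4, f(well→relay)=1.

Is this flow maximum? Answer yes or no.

Residual reachable from S: {S, link, sw, well}; T is not reachable.
Saturated cut: well→relay, link→T with total capacity 5 = current flow value. Flow is maximum.

Yes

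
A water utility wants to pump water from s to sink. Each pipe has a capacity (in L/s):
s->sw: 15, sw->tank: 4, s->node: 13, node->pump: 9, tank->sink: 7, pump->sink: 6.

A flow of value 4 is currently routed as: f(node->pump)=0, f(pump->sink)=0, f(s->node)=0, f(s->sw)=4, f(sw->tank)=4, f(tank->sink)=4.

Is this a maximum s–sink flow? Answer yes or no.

No

Residual path s->node->pump->sink has bottleneck 6 > 0.
Pushing 6 along it raises the flow to 10, so the given flow is not maximum.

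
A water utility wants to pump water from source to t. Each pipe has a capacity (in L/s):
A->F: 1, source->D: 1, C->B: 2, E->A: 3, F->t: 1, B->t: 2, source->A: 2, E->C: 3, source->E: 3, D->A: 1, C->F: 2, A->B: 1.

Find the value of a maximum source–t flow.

3

Augment source->A->F->t: bottleneck 1. Total 1.
Augment source->A->B->t: bottleneck 1. Total 2.
Augment source->E->C->B->t: bottleneck 1. Total 3.
No augmenting path remains in the residual graph.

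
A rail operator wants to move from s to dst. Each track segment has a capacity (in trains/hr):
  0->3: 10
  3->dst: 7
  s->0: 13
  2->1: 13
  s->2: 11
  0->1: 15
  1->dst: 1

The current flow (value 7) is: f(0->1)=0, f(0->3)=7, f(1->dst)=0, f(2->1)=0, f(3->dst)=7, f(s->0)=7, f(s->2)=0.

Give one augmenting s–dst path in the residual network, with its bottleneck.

s->0->1->dst, bottleneck 1

Residual along s->0->1->dst: s->0: 6, 0->1: 15, 1->dst: 1.
Bottleneck = min = 1.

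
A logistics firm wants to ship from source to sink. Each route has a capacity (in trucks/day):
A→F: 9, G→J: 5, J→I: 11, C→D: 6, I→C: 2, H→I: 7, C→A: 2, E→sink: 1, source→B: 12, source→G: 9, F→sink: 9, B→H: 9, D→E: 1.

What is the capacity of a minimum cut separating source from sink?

Max flow = 2 (via 2 augmenting paths).
In the residual at optimum, the set reachable from source is {B, G, H, I, J, source}.
Cut edges: I→C (cap 2). Sum = 2.

2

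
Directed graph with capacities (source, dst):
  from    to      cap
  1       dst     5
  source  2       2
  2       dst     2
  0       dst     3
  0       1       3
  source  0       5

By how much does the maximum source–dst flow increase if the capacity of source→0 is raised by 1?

1

Original max flow = 7.
After raising cap(source→0), augmenting paths through that edge carry 1 more unit.
New max flow = 8. Increase = 1.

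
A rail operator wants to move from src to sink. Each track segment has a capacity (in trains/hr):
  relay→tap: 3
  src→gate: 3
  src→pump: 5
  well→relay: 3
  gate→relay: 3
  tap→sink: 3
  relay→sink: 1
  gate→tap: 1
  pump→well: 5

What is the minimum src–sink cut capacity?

Max flow = 4 (via 4 augmenting paths).
In the residual at optimum, the set reachable from src is {gate, pump, relay, src, tap, well}.
Cut edges: relay→sink (cap 1), tap→sink (cap 3). Sum = 4.

4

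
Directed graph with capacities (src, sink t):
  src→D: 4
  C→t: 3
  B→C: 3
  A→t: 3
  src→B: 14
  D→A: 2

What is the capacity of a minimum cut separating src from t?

Max flow = 5 (via 2 augmenting paths).
In the residual at optimum, the set reachable from src is {B, D, src}.
Cut edges: B→C (cap 3), D→A (cap 2). Sum = 5.

5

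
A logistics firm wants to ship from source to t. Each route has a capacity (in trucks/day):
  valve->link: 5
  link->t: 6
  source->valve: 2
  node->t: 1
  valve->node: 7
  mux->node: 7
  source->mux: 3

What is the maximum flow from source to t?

Augment source->mux->node->t: bottleneck 1. Total 1.
Augment source->valve->link->t: bottleneck 2. Total 3.
No augmenting path remains in the residual graph.

3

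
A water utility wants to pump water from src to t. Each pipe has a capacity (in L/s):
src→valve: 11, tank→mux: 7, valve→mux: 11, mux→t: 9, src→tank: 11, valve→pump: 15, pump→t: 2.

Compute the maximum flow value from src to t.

Augment src→tank→mux→t: bottleneck 7. Total 7.
Augment src→valve→mux→t: bottleneck 2. Total 9.
Augment src→valve→pump→t: bottleneck 2. Total 11.
No augmenting path remains in the residual graph.

11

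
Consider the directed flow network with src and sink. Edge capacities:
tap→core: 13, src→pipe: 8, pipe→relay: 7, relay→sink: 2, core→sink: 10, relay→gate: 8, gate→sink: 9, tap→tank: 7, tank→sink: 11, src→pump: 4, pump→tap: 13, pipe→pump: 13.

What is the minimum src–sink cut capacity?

12

Max flow = 12 (via 4 augmenting paths).
In the residual at optimum, the set reachable from src is {src}.
Cut edges: src→pipe (cap 8), src→pump (cap 4). Sum = 12.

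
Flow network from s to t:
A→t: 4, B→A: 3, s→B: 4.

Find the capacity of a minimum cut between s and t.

3

Max flow = 3 (via 1 augmenting path).
In the residual at optimum, the set reachable from s is {B, s}.
Cut edges: B→A (cap 3). Sum = 3.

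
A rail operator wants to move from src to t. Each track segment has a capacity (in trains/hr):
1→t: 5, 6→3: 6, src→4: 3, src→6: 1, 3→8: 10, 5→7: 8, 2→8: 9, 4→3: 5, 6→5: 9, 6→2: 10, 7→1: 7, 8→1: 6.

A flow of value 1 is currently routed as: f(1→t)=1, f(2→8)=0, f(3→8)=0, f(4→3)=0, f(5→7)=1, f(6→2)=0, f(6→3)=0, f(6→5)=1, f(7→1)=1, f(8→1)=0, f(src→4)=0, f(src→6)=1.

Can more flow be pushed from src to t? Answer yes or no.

Yes

Residual path src→4→3→8→1→t has bottleneck 3 > 0.
Pushing 3 along it raises the flow to 4, so the given flow is not maximum.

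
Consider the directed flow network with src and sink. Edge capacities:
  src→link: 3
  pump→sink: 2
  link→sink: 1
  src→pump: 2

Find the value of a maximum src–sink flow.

Augment src→pump→sink: bottleneck 2. Total 2.
Augment src→link→sink: bottleneck 1. Total 3.
No augmenting path remains in the residual graph.

3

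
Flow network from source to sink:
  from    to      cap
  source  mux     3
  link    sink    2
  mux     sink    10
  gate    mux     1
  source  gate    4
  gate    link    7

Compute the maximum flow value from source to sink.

6

Augment source→mux→sink: bottleneck 3. Total 3.
Augment source→gate→link→sink: bottleneck 2. Total 5.
Augment source→gate→mux→sink: bottleneck 1. Total 6.
No augmenting path remains in the residual graph.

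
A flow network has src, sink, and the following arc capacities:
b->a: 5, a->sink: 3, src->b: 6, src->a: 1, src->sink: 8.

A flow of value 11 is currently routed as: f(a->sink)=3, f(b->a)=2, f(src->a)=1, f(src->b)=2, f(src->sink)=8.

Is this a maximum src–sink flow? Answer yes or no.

Yes

Residual reachable from src: {a, b, src}; sink is not reachable.
Saturated cut: src->sink, a->sink with total capacity 11 = current flow value. Flow is maximum.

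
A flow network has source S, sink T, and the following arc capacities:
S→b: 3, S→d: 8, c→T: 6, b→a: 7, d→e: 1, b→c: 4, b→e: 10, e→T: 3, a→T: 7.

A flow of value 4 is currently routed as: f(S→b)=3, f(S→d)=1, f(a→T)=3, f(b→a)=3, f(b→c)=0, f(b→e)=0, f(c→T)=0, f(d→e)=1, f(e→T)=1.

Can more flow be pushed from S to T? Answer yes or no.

No

Residual reachable from S: {S, d}; T is not reachable.
Saturated cut: S→b, d→e with total capacity 4 = current flow value. Flow is maximum.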